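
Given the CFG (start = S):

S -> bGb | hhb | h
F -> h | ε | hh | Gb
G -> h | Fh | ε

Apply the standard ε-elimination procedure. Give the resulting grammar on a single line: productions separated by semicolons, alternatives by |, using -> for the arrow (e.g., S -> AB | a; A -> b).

S -> h | bb | bGb | hhb; F -> b | h | Gb | hh; G -> h | Fh

Nullable set: {F, G}.
S -> bGb: G nullable, giving bGb | bb.
Drop F -> ε.
F -> Gb: G nullable, giving Gb | b.
Drop G -> ε.
G -> Fh: F nullable, giving Fh | h.
Unchanged (no nullable symbols): S -> h; S -> hhb; F -> h; F -> hh; G -> h.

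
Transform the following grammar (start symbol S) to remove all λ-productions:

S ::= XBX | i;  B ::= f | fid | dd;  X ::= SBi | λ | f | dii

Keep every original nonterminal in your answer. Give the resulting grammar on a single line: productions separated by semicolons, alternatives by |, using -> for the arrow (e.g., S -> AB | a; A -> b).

Nullable set: {X}.
S -> XBX: X, X nullable, giving B | BX | XB | XBX.
Drop X -> λ.
Unchanged (no nullable symbols): S -> i; B -> dd; B -> f; B -> fid; X -> SBi; X -> dii; X -> f.

S -> B | i | BX | XB | XBX; B -> f | dd | fid; X -> f | SBi | dii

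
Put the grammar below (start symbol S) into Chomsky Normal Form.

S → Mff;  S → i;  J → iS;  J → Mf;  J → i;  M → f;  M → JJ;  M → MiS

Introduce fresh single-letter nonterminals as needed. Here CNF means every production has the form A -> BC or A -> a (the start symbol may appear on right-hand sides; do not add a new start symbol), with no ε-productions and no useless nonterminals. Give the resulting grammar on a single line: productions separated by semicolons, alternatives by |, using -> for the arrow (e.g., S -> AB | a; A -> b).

S -> i | MD; A -> f; B -> i; C -> BS; D -> AA; J -> i | BS | MA; M -> f | JJ | MC

No ε-productions.
No unit productions to eliminate.
TERM: introduce A -> f, B -> i and substitute in every rule of length ≥2.
BIN: M -> MBS becomes M -> MC, C -> BS; S -> MAA becomes S -> MD, D -> AA.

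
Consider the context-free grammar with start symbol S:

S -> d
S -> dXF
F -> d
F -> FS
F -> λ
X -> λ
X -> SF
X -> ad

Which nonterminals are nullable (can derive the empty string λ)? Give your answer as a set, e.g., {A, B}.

{F, X}

Directly nullable (have an ε-rule): {F, X}.
Not nullable: S — each has a terminal in every rule's right-hand side or depends on a non-nullable symbol.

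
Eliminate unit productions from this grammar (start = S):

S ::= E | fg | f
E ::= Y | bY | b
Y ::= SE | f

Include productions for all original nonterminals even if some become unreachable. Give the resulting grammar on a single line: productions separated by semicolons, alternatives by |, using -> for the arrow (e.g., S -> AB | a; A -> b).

Unit productions: E->Y, S->E.
Unit pairs (A ⇒* B via units): (E,Y), (S,E), (S,Y).
S: inherits non-unit rules of {E, S, Y} → SE | b | bY | f | fg.
E: inherits non-unit rules of {E, Y} → SE | b | bY | f.
Y: inherits non-unit rules of {Y} → SE | f.

S -> b | f | SE | bY | fg; E -> b | f | SE | bY; Y -> f | SE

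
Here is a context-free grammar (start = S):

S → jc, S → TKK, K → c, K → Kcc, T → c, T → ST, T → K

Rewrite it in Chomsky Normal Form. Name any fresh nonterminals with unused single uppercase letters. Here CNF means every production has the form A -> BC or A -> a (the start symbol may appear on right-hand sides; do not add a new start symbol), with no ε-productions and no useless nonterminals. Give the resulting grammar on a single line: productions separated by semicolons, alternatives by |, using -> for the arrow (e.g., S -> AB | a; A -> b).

S -> BA | TD; A -> c; B -> j; C -> AA; D -> KK; E -> AA; K -> c | KC; T -> c | KE | ST

No ε-productions.
After unit-elimination: S -> jc | TKK; K -> c | Kcc; T -> c | ST | Kcc.
TERM: introduce A -> c, B -> j and substitute in every rule of length ≥2.
BIN: K -> KAA becomes K -> KC, C -> AA; S -> TKK becomes S -> TD, D -> KK; T -> KAA becomes T -> KE, E -> AA.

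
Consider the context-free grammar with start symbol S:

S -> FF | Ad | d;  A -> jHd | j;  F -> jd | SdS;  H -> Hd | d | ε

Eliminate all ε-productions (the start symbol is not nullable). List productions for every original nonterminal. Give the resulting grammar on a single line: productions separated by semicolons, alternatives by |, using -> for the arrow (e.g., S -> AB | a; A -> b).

Nullable set: {H}.
A -> jHd: H nullable, giving jHd | jd.
Drop H -> ε.
H -> Hd: H nullable, giving Hd | d.
Unchanged (no nullable symbols): S -> Ad; S -> FF; S -> d; A -> j; F -> SdS; F -> jd; H -> d.

S -> d | Ad | FF; A -> j | jd | jHd; F -> jd | SdS; H -> d | Hd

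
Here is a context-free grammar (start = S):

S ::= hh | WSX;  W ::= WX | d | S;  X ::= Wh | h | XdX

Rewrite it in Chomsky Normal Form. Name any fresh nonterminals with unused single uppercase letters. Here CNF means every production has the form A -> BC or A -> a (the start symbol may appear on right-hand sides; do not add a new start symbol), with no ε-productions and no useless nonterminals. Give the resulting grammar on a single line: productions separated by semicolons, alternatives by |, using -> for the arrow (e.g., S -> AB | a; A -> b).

No ε-productions.
After unit-elimination: S -> hh | WSX; W -> d | WX | hh | WSX; X -> h | Wh | XdX.
TERM: introduce B -> d, A -> h and substitute in every rule of length ≥2.
BIN: S -> WSX becomes S -> WC, C -> SX; W -> WSX becomes W -> WD, D -> SX; X -> XBX becomes X -> XE, E -> BX.

S -> AA | WC; A -> h; B -> d; C -> SX; D -> SX; E -> BX; W -> d | AA | WD | WX; X -> h | WA | XE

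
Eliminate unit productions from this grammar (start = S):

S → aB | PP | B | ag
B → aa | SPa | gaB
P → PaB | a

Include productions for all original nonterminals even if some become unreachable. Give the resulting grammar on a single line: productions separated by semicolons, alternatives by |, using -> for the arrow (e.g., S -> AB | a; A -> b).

Unit productions: S->B.
Unit pairs (A ⇒* B via units): (S,B).
S: inherits non-unit rules of {B, S} → PP | SPa | aB | aa | ag | gaB.
B: inherits non-unit rules of {B} → SPa | aa | gaB.
P: inherits non-unit rules of {P} → PaB | a.

S -> PP | aB | aa | ag | SPa | gaB; B -> aa | SPa | gaB; P -> a | PaB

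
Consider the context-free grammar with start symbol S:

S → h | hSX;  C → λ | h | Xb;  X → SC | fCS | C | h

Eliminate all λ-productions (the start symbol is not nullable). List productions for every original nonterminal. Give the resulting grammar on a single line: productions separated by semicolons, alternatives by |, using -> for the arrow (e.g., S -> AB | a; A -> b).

Nullable set: {C, X}.
S -> hSX: X nullable, giving hS | hSX.
Drop C -> λ.
C -> Xb: X nullable, giving Xb | b.
X -> C: C nullable, giving C.
X -> SC: C nullable, giving S | SC.
X -> fCS: C nullable, giving fCS | fS.
Unchanged (no nullable symbols): S -> h; C -> h; X -> h.

S -> h | hS | hSX; C -> b | h | Xb; X -> C | S | h | SC | fS | fCS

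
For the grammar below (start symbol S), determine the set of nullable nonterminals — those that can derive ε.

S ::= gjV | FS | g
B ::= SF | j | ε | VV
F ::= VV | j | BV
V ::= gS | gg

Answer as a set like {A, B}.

{B}

Directly nullable (have an ε-rule): {B}.
Not nullable: F, S, V — each has a terminal in every rule's right-hand side or depends on a non-nullable symbol.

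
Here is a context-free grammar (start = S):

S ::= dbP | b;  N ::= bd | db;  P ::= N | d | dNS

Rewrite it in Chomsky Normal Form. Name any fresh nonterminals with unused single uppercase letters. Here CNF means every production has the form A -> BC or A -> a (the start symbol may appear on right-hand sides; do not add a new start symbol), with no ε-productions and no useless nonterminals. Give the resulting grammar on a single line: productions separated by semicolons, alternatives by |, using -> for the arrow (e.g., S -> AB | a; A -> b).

S -> b | BD; A -> b; B -> d; C -> NS; D -> AP; N -> AB | BA; P -> d | AB | BA | BC

No ε-productions.
After unit-elimination: S -> b | dbP; N -> bd | db; P -> d | bd | db | dNS.
TERM: introduce A -> b, B -> d and substitute in every rule of length ≥2.
BIN: P -> BNS becomes P -> BC, C -> NS; S -> BAP becomes S -> BD, D -> AP.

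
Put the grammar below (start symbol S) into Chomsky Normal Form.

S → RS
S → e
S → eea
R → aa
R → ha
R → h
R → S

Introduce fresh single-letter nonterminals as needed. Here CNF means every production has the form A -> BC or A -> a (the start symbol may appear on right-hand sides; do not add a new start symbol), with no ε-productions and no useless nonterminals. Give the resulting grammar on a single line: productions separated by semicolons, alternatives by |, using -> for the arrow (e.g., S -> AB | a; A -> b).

No ε-productions.
After unit-elimination: S -> e | RS | eea; R -> e | h | RS | aa | ha | eea.
TERM: introduce A -> a, B -> e, C -> h and substitute in every rule of length ≥2.
BIN: R -> BBA becomes R -> BD, D -> BA; S -> BBA becomes S -> BE, E -> BA.

S -> e | BE | RS; A -> a; B -> e; C -> h; D -> BA; E -> BA; R -> e | h | AA | BD | CA | RS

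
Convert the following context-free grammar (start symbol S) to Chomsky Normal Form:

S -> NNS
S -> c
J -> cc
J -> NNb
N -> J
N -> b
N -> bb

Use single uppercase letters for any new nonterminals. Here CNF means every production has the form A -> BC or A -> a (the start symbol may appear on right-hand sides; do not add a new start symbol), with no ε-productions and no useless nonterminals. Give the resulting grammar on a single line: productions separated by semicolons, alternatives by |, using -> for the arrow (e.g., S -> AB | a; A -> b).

No ε-productions.
After unit-elimination: S -> c | NNS; J -> cc | NNb; N -> b | bb | cc | NNb.
TERM: introduce A -> b, B -> c and substitute in every rule of length ≥2.
BIN: J -> NNA becomes J -> NC, C -> NA; N -> NNA becomes N -> ND, D -> NA; S -> NNS becomes S -> NE, E -> NS.
Drop unreachable/unproductive: J.

S -> c | NE; A -> b; B -> c; D -> NA; E -> NS; N -> b | AA | BB | ND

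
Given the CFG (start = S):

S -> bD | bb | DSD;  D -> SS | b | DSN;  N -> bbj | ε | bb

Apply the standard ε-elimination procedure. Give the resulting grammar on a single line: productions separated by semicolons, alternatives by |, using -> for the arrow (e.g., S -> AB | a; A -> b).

S -> bD | bb | DSD; D -> b | DS | SS | DSN; N -> bb | bbj

Nullable set: {N}.
D -> DSN: N nullable, giving DS | DSN.
Drop N -> ε.
Unchanged (no nullable symbols): S -> DSD; S -> bD; S -> bb; D -> SS; D -> b; N -> bb; N -> bbj.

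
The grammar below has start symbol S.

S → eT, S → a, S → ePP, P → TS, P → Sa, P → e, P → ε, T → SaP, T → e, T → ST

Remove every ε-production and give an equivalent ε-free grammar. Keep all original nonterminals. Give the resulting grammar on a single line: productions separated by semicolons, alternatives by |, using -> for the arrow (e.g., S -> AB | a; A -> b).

S -> a | e | eP | eT | ePP; P -> e | Sa | TS; T -> e | ST | Sa | SaP

Nullable set: {P}.
S -> ePP: P, P nullable, giving e | eP | ePP.
Drop P -> ε.
T -> SaP: P nullable, giving Sa | SaP.
Unchanged (no nullable symbols): S -> a; S -> eT; P -> Sa; P -> TS; P -> e; T -> ST; T -> e.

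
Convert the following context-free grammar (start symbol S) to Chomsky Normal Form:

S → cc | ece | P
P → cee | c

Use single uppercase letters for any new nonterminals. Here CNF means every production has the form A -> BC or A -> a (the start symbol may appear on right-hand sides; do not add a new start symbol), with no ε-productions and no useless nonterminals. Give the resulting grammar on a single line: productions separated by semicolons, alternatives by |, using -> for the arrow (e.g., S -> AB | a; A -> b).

S -> c | AA | AD | BE; A -> c; B -> e; D -> BB; E -> AB

No ε-productions.
After unit-elimination: S -> c | cc | cee | ece; P -> c | cee.
TERM: introduce A -> c, B -> e and substitute in every rule of length ≥2.
BIN: P -> ABB becomes P -> AC, C -> BB; S -> ABB becomes S -> AD, D -> BB; S -> BAB becomes S -> BE, E -> AB.
Drop unreachable/unproductive: P.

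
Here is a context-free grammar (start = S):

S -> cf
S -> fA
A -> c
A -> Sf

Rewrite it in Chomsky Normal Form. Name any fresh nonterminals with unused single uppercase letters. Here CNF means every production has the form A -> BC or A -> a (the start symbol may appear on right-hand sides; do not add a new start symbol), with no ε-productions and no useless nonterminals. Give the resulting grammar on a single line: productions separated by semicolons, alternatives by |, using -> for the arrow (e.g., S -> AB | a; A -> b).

No ε-productions.
No unit productions to eliminate.
TERM: introduce C -> c, B -> f and substitute in every rule of length ≥2.

S -> BA | CB; A -> c | SB; B -> f; C -> c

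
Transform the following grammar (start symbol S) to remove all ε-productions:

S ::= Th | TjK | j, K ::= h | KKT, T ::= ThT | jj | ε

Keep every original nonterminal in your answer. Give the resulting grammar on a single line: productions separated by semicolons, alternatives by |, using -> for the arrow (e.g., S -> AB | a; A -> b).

Nullable set: {T}.
S -> Th: T nullable, giving Th | h.
S -> TjK: T nullable, giving TjK | jK.
K -> KKT: T nullable, giving KK | KKT.
Drop T -> ε.
T -> ThT: T, T nullable, giving Th | ThT | h | hT.
Unchanged (no nullable symbols): S -> j; K -> h; T -> jj.

S -> h | j | Th | jK | TjK; K -> h | KK | KKT; T -> h | Th | hT | jj | ThT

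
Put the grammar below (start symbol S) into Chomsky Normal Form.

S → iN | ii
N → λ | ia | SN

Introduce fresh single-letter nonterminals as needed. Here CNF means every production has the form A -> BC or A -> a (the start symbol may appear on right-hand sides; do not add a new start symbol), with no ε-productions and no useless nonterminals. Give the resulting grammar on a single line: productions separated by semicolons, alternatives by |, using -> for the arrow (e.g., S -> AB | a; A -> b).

Nullable: {N}; after ε-elimination: S -> i | iN | ii; N -> S | SN | ia.
After unit-elimination: S -> i | iN | ii; N -> i | SN | iN | ia | ii.
TERM: introduce B -> a, A -> i and substitute in every rule of length ≥2.

S -> i | AA | AN; A -> i; B -> a; N -> i | AA | AB | AN | SN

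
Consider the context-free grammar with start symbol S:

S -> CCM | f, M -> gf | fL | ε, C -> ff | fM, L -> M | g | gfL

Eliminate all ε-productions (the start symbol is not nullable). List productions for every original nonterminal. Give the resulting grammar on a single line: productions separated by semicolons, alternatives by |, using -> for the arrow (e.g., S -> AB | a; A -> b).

S -> f | CC | CCM; C -> f | fM | ff; L -> M | g | gf | gfL; M -> f | fL | gf

Nullable set: {L, M}.
S -> CCM: M nullable, giving CC | CCM.
C -> fM: M nullable, giving f | fM.
L -> M: M nullable, giving M.
L -> gfL: L nullable, giving gf | gfL.
Drop M -> ε.
M -> fL: L nullable, giving f | fL.
Unchanged (no nullable symbols): S -> f; C -> ff; L -> g; M -> gf.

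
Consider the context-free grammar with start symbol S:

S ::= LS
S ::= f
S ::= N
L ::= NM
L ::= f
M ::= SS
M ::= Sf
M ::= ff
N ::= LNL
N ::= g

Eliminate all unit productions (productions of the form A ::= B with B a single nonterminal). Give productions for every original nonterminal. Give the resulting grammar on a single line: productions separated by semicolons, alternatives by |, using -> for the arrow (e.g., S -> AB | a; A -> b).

S -> f | g | LS | LNL; L -> f | NM; M -> SS | Sf | ff; N -> g | LNL

Unit productions: S->N.
Unit pairs (A ⇒* B via units): (S,N).
S: inherits non-unit rules of {N, S} → LNL | LS | f | g.
L: inherits non-unit rules of {L} → NM | f.
M: inherits non-unit rules of {M} → SS | Sf | ff.
N: inherits non-unit rules of {N} → LNL | g.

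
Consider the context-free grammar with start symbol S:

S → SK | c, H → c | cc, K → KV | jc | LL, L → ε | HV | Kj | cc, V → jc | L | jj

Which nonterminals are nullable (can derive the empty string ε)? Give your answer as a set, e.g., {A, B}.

{K, L, V}

Directly nullable (have an ε-rule): {L}.
K is nullable via K -> LL (every symbol on the right is already known nullable).
V is nullable via V -> L (every symbol on the right is already known nullable).
Not nullable: H, S — each has a terminal in every rule's right-hand side or depends on a non-nullable symbol.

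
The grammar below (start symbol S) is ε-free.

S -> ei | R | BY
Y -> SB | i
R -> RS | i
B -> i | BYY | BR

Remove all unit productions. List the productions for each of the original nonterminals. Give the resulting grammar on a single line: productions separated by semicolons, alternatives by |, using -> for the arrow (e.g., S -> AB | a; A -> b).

S -> i | BY | RS | ei; B -> i | BR | BYY; R -> i | RS; Y -> i | SB

Unit productions: S->R.
Unit pairs (A ⇒* B via units): (S,R).
S: inherits non-unit rules of {R, S} → BY | RS | ei | i.
B: inherits non-unit rules of {B} → BR | BYY | i.
R: inherits non-unit rules of {R} → RS | i.
Y: inherits non-unit rules of {Y} → SB | i.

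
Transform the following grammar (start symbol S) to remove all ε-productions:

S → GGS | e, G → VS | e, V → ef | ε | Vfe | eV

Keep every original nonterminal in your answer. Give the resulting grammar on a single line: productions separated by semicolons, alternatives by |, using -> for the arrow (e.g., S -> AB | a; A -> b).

Nullable set: {V}.
G -> VS: V nullable, giving S | VS.
Drop V -> ε.
V -> Vfe: V nullable, giving Vfe | fe.
V -> eV: V nullable, giving e | eV.
Unchanged (no nullable symbols): S -> GGS; S -> e; G -> e; V -> ef.

S -> e | GGS; G -> S | e | VS; V -> e | eV | ef | fe | Vfe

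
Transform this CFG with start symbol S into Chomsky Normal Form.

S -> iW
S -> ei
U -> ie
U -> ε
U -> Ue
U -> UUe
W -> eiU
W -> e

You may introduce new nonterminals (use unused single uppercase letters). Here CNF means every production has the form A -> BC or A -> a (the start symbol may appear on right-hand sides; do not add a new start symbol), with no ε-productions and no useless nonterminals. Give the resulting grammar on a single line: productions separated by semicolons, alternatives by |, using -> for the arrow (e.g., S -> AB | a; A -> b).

Nullable: {U}; after ε-elimination: S -> ei | iW; U -> e | Ue | ie | UUe; W -> e | ei | eiU.
No unit productions to eliminate.
TERM: introduce A -> e, B -> i and substitute in every rule of length ≥2.
BIN: U -> UUA becomes U -> UC, C -> UA; W -> ABU becomes W -> AD, D -> BU.

S -> AB | BW; A -> e; B -> i; C -> UA; D -> BU; U -> e | BA | UA | UC; W -> e | AB | AD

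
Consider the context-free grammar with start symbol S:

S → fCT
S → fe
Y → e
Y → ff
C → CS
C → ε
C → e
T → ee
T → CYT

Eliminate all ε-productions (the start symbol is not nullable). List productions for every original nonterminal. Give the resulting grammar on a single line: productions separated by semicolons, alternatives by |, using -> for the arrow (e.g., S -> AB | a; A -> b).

Nullable set: {C}.
S -> fCT: C nullable, giving fCT | fT.
Drop C -> ε.
C -> CS: C nullable, giving CS | S.
T -> CYT: C nullable, giving CYT | YT.
Unchanged (no nullable symbols): S -> fe; C -> e; T -> ee; Y -> e; Y -> ff.

S -> fT | fe | fCT; C -> S | e | CS; T -> YT | ee | CYT; Y -> e | ff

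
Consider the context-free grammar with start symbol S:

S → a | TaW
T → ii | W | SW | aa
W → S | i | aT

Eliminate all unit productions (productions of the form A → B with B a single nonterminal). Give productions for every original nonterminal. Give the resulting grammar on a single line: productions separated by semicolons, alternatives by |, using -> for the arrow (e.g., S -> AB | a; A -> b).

S -> a | TaW; T -> a | i | SW | aT | aa | ii | TaW; W -> a | i | aT | TaW

Unit productions: T->W, W->S.
Unit pairs (A ⇒* B via units): (T,S), (T,W), (W,S).
S: inherits non-unit rules of {S} → TaW | a.
T: inherits non-unit rules of {S, T, W} → SW | TaW | a | aT | aa | i | ii.
W: inherits non-unit rules of {S, W} → TaW | a | aT | i.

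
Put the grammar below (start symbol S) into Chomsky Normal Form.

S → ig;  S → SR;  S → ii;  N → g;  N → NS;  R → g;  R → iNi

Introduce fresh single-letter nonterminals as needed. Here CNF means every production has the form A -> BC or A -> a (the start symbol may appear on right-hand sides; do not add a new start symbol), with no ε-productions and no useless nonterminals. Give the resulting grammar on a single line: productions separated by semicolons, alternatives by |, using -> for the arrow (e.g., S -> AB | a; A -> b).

No ε-productions.
No unit productions to eliminate.
TERM: introduce B -> g, A -> i and substitute in every rule of length ≥2.
BIN: R -> ANA becomes R -> AC, C -> NA.

S -> AA | AB | SR; A -> i; B -> g; C -> NA; N -> g | NS; R -> g | AC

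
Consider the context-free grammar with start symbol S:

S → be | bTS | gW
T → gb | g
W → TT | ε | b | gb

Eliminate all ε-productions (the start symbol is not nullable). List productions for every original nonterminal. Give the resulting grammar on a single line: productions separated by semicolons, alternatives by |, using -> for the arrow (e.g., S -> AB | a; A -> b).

Nullable set: {W}.
S -> gW: W nullable, giving g | gW.
Drop W -> ε.
Unchanged (no nullable symbols): S -> bTS; S -> be; T -> g; T -> gb; W -> TT; W -> b; W -> gb.

S -> g | be | gW | bTS; T -> g | gb; W -> b | TT | gb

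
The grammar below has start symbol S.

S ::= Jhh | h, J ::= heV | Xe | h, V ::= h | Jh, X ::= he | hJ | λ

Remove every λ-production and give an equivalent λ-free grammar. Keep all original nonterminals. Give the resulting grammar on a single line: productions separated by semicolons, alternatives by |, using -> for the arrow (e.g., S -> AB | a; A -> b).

S -> h | Jhh; J -> e | h | Xe | heV; V -> h | Jh; X -> hJ | he

Nullable set: {X}.
J -> Xe: X nullable, giving Xe | e.
Drop X -> λ.
Unchanged (no nullable symbols): S -> Jhh; S -> h; J -> h; J -> heV; V -> Jh; V -> h; X -> hJ; X -> he.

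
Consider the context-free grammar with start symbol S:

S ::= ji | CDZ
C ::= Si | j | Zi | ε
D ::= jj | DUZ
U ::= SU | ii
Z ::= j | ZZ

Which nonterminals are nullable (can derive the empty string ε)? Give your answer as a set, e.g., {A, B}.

Directly nullable (have an ε-rule): {C}.
Not nullable: D, S, U, Z — each has a terminal in every rule's right-hand side or depends on a non-nullable symbol.

{C}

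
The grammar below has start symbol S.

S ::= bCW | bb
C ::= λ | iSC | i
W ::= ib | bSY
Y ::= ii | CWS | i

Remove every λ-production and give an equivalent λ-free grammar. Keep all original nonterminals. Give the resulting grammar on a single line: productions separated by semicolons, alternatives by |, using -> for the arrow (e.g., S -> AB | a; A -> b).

Nullable set: {C}.
S -> bCW: C nullable, giving bCW | bW.
Drop C -> λ.
C -> iSC: C nullable, giving iS | iSC.
Y -> CWS: C nullable, giving CWS | WS.
Unchanged (no nullable symbols): S -> bb; C -> i; W -> bSY; W -> ib; Y -> i; Y -> ii.

S -> bW | bb | bCW; C -> i | iS | iSC; W -> ib | bSY; Y -> i | WS | ii | CWS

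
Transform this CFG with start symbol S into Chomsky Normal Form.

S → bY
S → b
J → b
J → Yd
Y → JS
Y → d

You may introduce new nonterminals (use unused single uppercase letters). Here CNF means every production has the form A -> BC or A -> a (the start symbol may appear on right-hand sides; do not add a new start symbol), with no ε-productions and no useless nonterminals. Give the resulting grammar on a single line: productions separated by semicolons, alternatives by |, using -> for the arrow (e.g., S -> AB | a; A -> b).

No ε-productions.
No unit productions to eliminate.
TERM: introduce B -> b, A -> d and substitute in every rule of length ≥2.

S -> b | BY; A -> d; B -> b; J -> b | YA; Y -> d | JS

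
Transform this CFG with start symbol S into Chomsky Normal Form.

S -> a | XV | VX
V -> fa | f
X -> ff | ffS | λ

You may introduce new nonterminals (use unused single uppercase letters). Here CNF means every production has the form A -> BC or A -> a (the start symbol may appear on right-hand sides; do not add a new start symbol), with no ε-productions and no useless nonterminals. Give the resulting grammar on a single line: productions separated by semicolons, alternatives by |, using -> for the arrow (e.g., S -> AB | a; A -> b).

S -> a | f | AB | VX | XV; A -> f; B -> a; C -> AS; V -> f | AB; X -> AA | AC

Nullable: {X}; after ε-elimination: S -> V | a | VX | XV; V -> f | fa; X -> ff | ffS.
After unit-elimination: S -> a | f | VX | XV | fa; V -> f | fa; X -> ff | ffS.
TERM: introduce B -> a, A -> f and substitute in every rule of length ≥2.
BIN: X -> AAS becomes X -> AC, C -> AS.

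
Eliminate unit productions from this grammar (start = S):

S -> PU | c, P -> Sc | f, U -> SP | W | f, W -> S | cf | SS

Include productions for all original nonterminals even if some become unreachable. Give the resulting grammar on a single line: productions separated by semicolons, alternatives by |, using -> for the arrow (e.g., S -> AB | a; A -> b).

Unit productions: U->W, W->S.
Unit pairs (A ⇒* B via units): (U,S), (U,W), (W,S).
S: inherits non-unit rules of {S} → PU | c.
P: inherits non-unit rules of {P} → Sc | f.
U: inherits non-unit rules of {S, U, W} → PU | SP | SS | c | cf | f.
W: inherits non-unit rules of {S, W} → PU | SS | c | cf.

S -> c | PU; P -> f | Sc; U -> c | f | PU | SP | SS | cf; W -> c | PU | SS | cf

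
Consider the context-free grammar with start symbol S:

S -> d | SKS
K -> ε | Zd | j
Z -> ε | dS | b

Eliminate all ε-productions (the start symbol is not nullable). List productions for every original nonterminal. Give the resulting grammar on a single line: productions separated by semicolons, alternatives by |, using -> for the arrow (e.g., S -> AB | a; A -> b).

Nullable set: {K, Z}.
S -> SKS: K nullable, giving SKS | SS.
Drop K -> ε.
K -> Zd: Z nullable, giving Zd | d.
Drop Z -> ε.
Unchanged (no nullable symbols): S -> d; K -> j; Z -> b; Z -> dS.

S -> d | SS | SKS; K -> d | j | Zd; Z -> b | dS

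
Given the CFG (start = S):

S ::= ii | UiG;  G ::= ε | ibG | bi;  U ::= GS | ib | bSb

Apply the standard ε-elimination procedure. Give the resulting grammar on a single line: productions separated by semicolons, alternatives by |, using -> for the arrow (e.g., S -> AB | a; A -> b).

S -> Ui | ii | UiG; G -> bi | ib | ibG; U -> S | GS | ib | bSb

Nullable set: {G}.
S -> UiG: G nullable, giving Ui | UiG.
Drop G -> ε.
G -> ibG: G nullable, giving ib | ibG.
U -> GS: G nullable, giving GS | S.
Unchanged (no nullable symbols): S -> ii; G -> bi; U -> bSb; U -> ib.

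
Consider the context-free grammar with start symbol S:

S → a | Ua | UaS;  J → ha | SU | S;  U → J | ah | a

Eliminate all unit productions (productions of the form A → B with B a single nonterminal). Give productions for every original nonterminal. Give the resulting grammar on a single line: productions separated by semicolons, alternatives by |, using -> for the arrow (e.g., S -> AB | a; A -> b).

Unit productions: J->S, U->J.
Unit pairs (A ⇒* B via units): (J,S), (U,J), (U,S).
S: inherits non-unit rules of {S} → Ua | UaS | a.
J: inherits non-unit rules of {J, S} → SU | Ua | UaS | a | ha.
U: inherits non-unit rules of {J, S, U} → SU | Ua | UaS | a | ah | ha.

S -> a | Ua | UaS; J -> a | SU | Ua | ha | UaS; U -> a | SU | Ua | ah | ha | UaS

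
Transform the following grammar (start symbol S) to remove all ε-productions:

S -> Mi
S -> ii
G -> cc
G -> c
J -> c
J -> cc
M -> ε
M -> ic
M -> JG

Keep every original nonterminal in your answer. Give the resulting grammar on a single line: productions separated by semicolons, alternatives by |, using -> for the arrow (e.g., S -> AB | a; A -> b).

S -> i | Mi | ii; G -> c | cc; J -> c | cc; M -> JG | ic

Nullable set: {M}.
S -> Mi: M nullable, giving Mi | i.
Drop M -> ε.
Unchanged (no nullable symbols): S -> ii; G -> c; G -> cc; J -> c; J -> cc; M -> JG; M -> ic.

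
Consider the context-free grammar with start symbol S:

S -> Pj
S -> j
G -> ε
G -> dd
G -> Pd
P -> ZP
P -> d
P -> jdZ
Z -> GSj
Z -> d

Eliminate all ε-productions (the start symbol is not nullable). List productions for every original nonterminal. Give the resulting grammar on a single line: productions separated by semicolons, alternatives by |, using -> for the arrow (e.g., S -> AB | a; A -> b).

Nullable set: {G}.
Drop G -> ε.
Z -> GSj: G nullable, giving GSj | Sj.
Unchanged (no nullable symbols): S -> Pj; S -> j; G -> Pd; G -> dd; P -> ZP; P -> d; P -> jdZ; Z -> d.

S -> j | Pj; G -> Pd | dd; P -> d | ZP | jdZ; Z -> d | Sj | GSj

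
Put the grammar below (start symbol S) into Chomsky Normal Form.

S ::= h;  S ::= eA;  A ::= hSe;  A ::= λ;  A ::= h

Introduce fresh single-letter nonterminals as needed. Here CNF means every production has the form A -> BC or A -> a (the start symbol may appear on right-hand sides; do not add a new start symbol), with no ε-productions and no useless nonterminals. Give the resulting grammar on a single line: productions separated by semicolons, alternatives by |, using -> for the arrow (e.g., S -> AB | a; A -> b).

S -> e | h | CA; A -> h | BD; B -> h; C -> e; D -> SC

Nullable: {A}; after ε-elimination: S -> e | h | eA; A -> h | hSe.
No unit productions to eliminate.
TERM: introduce C -> e, B -> h and substitute in every rule of length ≥2.
BIN: A -> BSC becomes A -> BD, D -> SC.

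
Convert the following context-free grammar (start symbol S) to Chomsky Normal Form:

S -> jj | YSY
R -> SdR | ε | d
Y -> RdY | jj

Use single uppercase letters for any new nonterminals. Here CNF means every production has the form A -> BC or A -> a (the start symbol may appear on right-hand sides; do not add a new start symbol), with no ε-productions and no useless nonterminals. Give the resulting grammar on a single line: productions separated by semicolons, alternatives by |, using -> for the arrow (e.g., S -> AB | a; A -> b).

Nullable: {R}; after ε-elimination: S -> jj | YSY; R -> d | Sd | SdR; Y -> dY | jj | RdY.
No unit productions to eliminate.
TERM: introduce A -> d, B -> j and substitute in every rule of length ≥2.
BIN: R -> SAR becomes R -> SC, C -> AR; S -> YSY becomes S -> YD, D -> SY; Y -> RAY becomes Y -> RE, E -> AY.

S -> BB | YD; A -> d; B -> j; C -> AR; D -> SY; E -> AY; R -> d | SA | SC; Y -> AY | BB | RE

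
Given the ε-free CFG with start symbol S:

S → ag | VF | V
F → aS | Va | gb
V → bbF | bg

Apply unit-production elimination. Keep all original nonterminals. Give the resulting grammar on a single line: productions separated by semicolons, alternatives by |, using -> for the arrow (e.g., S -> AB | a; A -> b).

Unit productions: S->V.
Unit pairs (A ⇒* B via units): (S,V).
S: inherits non-unit rules of {S, V} → VF | ag | bbF | bg.
F: inherits non-unit rules of {F} → Va | aS | gb.
V: inherits non-unit rules of {V} → bbF | bg.

S -> VF | ag | bg | bbF; F -> Va | aS | gb; V -> bg | bbF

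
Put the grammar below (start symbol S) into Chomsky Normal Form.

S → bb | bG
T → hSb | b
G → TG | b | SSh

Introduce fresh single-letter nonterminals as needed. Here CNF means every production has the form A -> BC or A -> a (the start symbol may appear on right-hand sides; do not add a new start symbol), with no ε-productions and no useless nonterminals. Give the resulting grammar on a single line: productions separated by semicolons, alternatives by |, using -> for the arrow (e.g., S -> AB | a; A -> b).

S -> BB | BG; A -> h; B -> b; C -> SA; D -> SB; G -> b | SC | TG; T -> b | AD

No ε-productions.
No unit productions to eliminate.
TERM: introduce B -> b, A -> h and substitute in every rule of length ≥2.
BIN: G -> SSA becomes G -> SC, C -> SA; T -> ASB becomes T -> AD, D -> SB.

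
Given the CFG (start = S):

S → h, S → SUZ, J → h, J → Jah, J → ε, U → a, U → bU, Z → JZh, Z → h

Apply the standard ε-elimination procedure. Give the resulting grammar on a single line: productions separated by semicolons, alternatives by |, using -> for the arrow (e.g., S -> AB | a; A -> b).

Nullable set: {J}.
Drop J -> ε.
J -> Jah: J nullable, giving Jah | ah.
Z -> JZh: J nullable, giving JZh | Zh.
Unchanged (no nullable symbols): S -> SUZ; S -> h; J -> h; U -> a; U -> bU; Z -> h.

S -> h | SUZ; J -> h | ah | Jah; U -> a | bU; Z -> h | Zh | JZh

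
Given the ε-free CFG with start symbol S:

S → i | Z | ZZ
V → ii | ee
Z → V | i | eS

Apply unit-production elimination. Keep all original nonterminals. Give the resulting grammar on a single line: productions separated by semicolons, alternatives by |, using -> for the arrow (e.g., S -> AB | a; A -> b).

S -> i | ZZ | eS | ee | ii; V -> ee | ii; Z -> i | eS | ee | ii

Unit productions: S->Z, Z->V.
Unit pairs (A ⇒* B via units): (S,V), (S,Z), (Z,V).
S: inherits non-unit rules of {S, V, Z} → ZZ | eS | ee | i | ii.
V: inherits non-unit rules of {V} → ee | ii.
Z: inherits non-unit rules of {V, Z} → eS | ee | i | ii.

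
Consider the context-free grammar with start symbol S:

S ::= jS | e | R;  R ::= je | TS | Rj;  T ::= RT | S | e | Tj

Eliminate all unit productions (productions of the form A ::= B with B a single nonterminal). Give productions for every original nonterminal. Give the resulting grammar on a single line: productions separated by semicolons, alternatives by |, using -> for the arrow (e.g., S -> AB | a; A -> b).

S -> e | Rj | TS | jS | je; R -> Rj | TS | je; T -> e | RT | Rj | TS | Tj | jS | je

Unit productions: S->R, T->S.
Unit pairs (A ⇒* B via units): (S,R), (T,R), (T,S).
S: inherits non-unit rules of {R, S} → Rj | TS | e | jS | je.
R: inherits non-unit rules of {R} → Rj | TS | je.
T: inherits non-unit rules of {R, S, T} → RT | Rj | TS | Tj | e | jS | je.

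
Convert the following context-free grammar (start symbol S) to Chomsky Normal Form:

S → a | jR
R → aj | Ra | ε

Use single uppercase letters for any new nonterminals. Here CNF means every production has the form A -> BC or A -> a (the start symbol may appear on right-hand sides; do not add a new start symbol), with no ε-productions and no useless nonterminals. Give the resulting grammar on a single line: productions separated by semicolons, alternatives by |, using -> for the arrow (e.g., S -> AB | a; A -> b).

S -> a | j | BR; A -> a; B -> j; R -> a | AB | RA

Nullable: {R}; after ε-elimination: S -> a | j | jR; R -> a | Ra | aj.
No unit productions to eliminate.
TERM: introduce A -> a, B -> j and substitute in every rule of length ≥2.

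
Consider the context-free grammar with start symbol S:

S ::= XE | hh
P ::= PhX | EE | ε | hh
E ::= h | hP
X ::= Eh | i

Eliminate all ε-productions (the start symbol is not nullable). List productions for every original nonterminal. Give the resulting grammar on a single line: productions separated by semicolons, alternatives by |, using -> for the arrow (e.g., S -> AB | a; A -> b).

S -> XE | hh; E -> h | hP; P -> EE | hX | hh | PhX; X -> i | Eh

Nullable set: {P}.
E -> hP: P nullable, giving h | hP.
Drop P -> ε.
P -> PhX: P nullable, giving PhX | hX.
Unchanged (no nullable symbols): S -> XE; S -> hh; E -> h; P -> EE; P -> hh; X -> Eh; X -> i.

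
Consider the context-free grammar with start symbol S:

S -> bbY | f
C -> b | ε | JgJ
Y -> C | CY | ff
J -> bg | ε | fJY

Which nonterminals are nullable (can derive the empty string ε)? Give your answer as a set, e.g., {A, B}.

{C, J, Y}

Directly nullable (have an ε-rule): {C, J}.
Y is nullable via Y -> C (every symbol on the right is already known nullable).
Not nullable: S — each has a terminal in every rule's right-hand side or depends on a non-nullable symbol.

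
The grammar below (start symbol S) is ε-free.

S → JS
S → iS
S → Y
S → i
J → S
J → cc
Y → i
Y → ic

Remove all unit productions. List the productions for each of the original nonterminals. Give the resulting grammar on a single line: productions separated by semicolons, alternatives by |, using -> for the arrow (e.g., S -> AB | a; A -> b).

Unit productions: J->S, S->Y.
Unit pairs (A ⇒* B via units): (J,S), (J,Y), (S,Y).
S: inherits non-unit rules of {S, Y} → JS | i | iS | ic.
J: inherits non-unit rules of {J, S, Y} → JS | cc | i | iS | ic.
Y: inherits non-unit rules of {Y} → i | ic.

S -> i | JS | iS | ic; J -> i | JS | cc | iS | ic; Y -> i | ic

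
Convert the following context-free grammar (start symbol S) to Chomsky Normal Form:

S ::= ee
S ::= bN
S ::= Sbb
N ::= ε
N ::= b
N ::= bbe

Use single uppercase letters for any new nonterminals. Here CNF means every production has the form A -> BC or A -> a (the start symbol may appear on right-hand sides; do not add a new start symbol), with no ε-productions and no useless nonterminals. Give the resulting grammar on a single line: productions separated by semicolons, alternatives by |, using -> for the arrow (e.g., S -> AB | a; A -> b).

Nullable: {N}; after ε-elimination: S -> b | bN | ee | Sbb; N -> b | bbe.
No unit productions to eliminate.
TERM: introduce A -> b, B -> e and substitute in every rule of length ≥2.
BIN: N -> AAB becomes N -> AC, C -> AB; S -> SAA becomes S -> SD, D -> AA.

S -> b | AN | BB | SD; A -> b; B -> e; C -> AB; D -> AA; N -> b | AC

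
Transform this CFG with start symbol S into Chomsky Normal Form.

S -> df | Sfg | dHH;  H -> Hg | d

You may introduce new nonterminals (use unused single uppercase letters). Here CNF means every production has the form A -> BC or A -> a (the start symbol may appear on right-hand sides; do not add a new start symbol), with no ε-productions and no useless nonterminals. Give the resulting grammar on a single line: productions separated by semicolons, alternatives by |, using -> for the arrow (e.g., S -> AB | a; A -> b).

No ε-productions.
No unit productions to eliminate.
TERM: introduce C -> d, B -> f, A -> g and substitute in every rule of length ≥2.
BIN: S -> CHH becomes S -> CD, D -> HH; S -> SBA becomes S -> SE, E -> BA.

S -> CB | CD | SE; A -> g; B -> f; C -> d; D -> HH; E -> BA; H -> d | HA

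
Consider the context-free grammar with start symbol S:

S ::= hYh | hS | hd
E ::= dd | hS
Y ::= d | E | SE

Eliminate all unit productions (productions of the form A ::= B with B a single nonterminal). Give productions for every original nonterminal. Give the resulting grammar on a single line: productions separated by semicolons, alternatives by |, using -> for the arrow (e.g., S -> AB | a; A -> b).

S -> hS | hd | hYh; E -> dd | hS; Y -> d | SE | dd | hS

Unit productions: Y->E.
Unit pairs (A ⇒* B via units): (Y,E).
S: inherits non-unit rules of {S} → hS | hYh | hd.
E: inherits non-unit rules of {E} → dd | hS.
Y: inherits non-unit rules of {E, Y} → SE | d | dd | hS.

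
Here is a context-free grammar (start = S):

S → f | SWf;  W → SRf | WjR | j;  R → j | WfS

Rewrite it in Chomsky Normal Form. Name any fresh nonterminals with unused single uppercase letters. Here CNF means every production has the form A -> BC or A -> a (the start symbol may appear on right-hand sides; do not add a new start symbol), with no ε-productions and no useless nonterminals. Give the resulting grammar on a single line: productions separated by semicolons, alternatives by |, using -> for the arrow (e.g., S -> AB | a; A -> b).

No ε-productions.
No unit productions to eliminate.
TERM: introduce A -> f, B -> j and substitute in every rule of length ≥2.
BIN: R -> WAS becomes R -> WC, C -> AS; S -> SWA becomes S -> SD, D -> WA; W -> SRA becomes W -> SE, E -> RA; W -> WBR becomes W -> WF, F -> BR.

S -> f | SD; A -> f; B -> j; C -> AS; D -> WA; E -> RA; F -> BR; R -> j | WC; W -> j | SE | WF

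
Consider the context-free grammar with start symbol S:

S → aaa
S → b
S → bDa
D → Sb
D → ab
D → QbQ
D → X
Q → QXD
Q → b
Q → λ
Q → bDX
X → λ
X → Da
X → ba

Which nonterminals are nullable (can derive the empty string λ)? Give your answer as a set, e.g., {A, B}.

{D, Q, X}

Directly nullable (have an ε-rule): {Q, X}.
D is nullable via D -> X (every symbol on the right is already known nullable).
Not nullable: S — each has a terminal in every rule's right-hand side or depends on a non-nullable symbol.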